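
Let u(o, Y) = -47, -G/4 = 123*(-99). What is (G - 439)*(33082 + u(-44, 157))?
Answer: 1594566415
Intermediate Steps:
G = 48708 (G = -492*(-99) = -4*(-12177) = 48708)
(G - 439)*(33082 + u(-44, 157)) = (48708 - 439)*(33082 - 47) = 48269*33035 = 1594566415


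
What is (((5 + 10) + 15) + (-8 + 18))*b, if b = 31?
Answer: 1240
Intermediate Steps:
(((5 + 10) + 15) + (-8 + 18))*b = (((5 + 10) + 15) + (-8 + 18))*31 = ((15 + 15) + 10)*31 = (30 + 10)*31 = 40*31 = 1240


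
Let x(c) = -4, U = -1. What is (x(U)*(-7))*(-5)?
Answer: -140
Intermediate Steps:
(x(U)*(-7))*(-5) = -4*(-7)*(-5) = 28*(-5) = -140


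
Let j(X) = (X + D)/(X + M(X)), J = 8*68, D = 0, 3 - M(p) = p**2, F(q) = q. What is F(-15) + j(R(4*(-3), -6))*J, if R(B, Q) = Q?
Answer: 893/13 ≈ 68.692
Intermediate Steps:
M(p) = 3 - p**2
J = 544
j(X) = X/(3 + X - X**2) (j(X) = (X + 0)/(X + (3 - X**2)) = X/(3 + X - X**2))
F(-15) + j(R(4*(-3), -6))*J = -15 - 6/(3 - 6 - 1*(-6)**2)*544 = -15 - 6/(3 - 6 - 1*36)*544 = -15 - 6/(3 - 6 - 36)*544 = -15 - 6/(-39)*544 = -15 - 6*(-1/39)*544 = -15 + (2/13)*544 = -15 + 1088/13 = 893/13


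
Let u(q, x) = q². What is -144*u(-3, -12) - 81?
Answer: -1377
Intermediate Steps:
-144*u(-3, -12) - 81 = -144*(-3)² - 81 = -144*9 - 81 = -1296 - 81 = -1377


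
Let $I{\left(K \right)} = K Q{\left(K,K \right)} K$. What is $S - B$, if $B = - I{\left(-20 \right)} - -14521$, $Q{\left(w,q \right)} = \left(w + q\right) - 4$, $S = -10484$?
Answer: $-42605$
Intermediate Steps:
$Q{\left(w,q \right)} = -4 + q + w$ ($Q{\left(w,q \right)} = \left(q + w\right) - 4 = -4 + q + w$)
$I{\left(K \right)} = K^{2} \left(-4 + 2 K\right)$ ($I{\left(K \right)} = K \left(-4 + K + K\right) K = K \left(-4 + 2 K\right) K = K^{2} \left(-4 + 2 K\right)$)
$B = 32121$ ($B = - 2 \left(-20\right)^{2} \left(-2 - 20\right) - -14521 = - 2 \cdot 400 \left(-22\right) + 14521 = \left(-1\right) \left(-17600\right) + 14521 = 17600 + 14521 = 32121$)
$S - B = -10484 - 32121 = -42605$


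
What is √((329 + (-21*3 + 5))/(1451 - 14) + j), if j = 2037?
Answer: 4*√262920705/1437 ≈ 45.135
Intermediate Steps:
√((329 + (-21*3 + 5))/(1451 - 14) + j) = √((329 + (-21*3 + 5))/(1451 - 14) + 2037) = √((329 + (-63 + 5))/1437 + 2037) = √((329 - 58)*(1/1437) + 2037) = √(271*(1/1437) + 2037) = √(271/1437 + 2037) = √(2927440/1437) = 4*√262920705/1437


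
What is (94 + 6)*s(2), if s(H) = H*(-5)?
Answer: -1000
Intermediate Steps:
s(H) = -5*H
(94 + 6)*s(2) = (94 + 6)*(-5*2) = 100*(-10) = -1000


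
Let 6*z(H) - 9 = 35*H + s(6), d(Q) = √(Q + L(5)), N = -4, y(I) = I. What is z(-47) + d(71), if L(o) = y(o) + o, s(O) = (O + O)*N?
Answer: -815/3 ≈ -271.67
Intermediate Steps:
s(O) = -8*O (s(O) = (O + O)*(-4) = (2*O)*(-4) = -8*O)
L(o) = 2*o (L(o) = o + o = 2*o)
d(Q) = √(10 + Q) (d(Q) = √(Q + 2*5) = √(Q + 10) = √(10 + Q))
z(H) = -13/2 + 35*H/6 (z(H) = 3/2 + (35*H - 8*6)/6 = 3/2 + (35*H - 48)/6 = 3/2 + (-48 + 35*H)/6 = 3/2 + (-8 + 35*H/6) = -13/2 + 35*H/6)
z(-47) + d(71) = (-13/2 + (35/6)*(-47)) + √(10 + 71) = (-13/2 - 1645/6) + √81 = -842/3 + 9 = -815/3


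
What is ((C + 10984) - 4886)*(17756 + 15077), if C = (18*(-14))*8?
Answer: 134024306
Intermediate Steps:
C = -2016 (C = -252*8 = -2016)
((C + 10984) - 4886)*(17756 + 15077) = ((-2016 + 10984) - 4886)*(17756 + 15077) = (8968 - 4886)*32833 = 4082*32833 = 134024306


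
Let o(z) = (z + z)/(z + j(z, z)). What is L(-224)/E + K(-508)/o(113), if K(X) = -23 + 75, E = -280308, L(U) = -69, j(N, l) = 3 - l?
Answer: 7290607/10558268 ≈ 0.69051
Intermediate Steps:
o(z) = 2*z/3 (o(z) = (z + z)/(z + (3 - z)) = (2*z)/3 = (2*z)*(⅓) = 2*z/3)
K(X) = 52
L(-224)/E + K(-508)/o(113) = -69/(-280308) + 52/(((⅔)*113)) = -69*(-1/280308) + 52/(226/3) = 23/93436 + 52*(3/226) = 23/93436 + 78/113 = 7290607/10558268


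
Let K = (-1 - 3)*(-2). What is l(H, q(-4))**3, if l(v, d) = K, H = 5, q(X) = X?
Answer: 512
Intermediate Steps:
K = 8 (K = -4*(-2) = 8)
l(v, d) = 8
l(H, q(-4))**3 = 8**3 = 512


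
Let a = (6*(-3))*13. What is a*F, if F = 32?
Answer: -7488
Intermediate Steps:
a = -234 (a = -18*13 = -234)
a*F = -234*32 = -7488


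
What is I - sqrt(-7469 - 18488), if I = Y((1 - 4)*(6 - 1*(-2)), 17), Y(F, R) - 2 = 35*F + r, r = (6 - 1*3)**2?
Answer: -829 - I*sqrt(25957) ≈ -829.0 - 161.11*I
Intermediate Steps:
r = 9 (r = (6 - 3)**2 = 3**2 = 9)
Y(F, R) = 11 + 35*F (Y(F, R) = 2 + (35*F + 9) = 2 + (9 + 35*F) = 11 + 35*F)
I = -829 (I = 11 + 35*((1 - 4)*(6 - 1*(-2))) = 11 + 35*(-3*(6 + 2)) = 11 + 35*(-3*8) = 11 + 35*(-24) = 11 - 840 = -829)
I - sqrt(-7469 - 18488) = -829 - sqrt(-7469 - 18488) = -829 - sqrt(-25957) = -829 - I*sqrt(25957)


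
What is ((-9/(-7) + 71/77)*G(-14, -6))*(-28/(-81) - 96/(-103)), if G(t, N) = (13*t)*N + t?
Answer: 25370800/8343 ≈ 3041.0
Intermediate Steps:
G(t, N) = t + 13*N*t (G(t, N) = 13*N*t + t = t + 13*N*t)
((-9/(-7) + 71/77)*G(-14, -6))*(-28/(-81) - 96/(-103)) = ((-9/(-7) + 71/77)*(-14*(1 + 13*(-6))))*(-28/(-81) - 96/(-103)) = ((-9*(-1/7) + 71*(1/77))*(-14*(1 - 78)))*(-28*(-1/81) - 96*(-1/103)) = ((9/7 + 71/77)*(-14*(-77)))*(28/81 + 96/103) = ((170/77)*1078)*(10660/8343) = 2380*(10660/8343) = 25370800/8343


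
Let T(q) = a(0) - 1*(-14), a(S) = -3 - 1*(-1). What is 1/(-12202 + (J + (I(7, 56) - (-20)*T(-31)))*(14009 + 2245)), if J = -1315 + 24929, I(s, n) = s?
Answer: 1/387824492 ≈ 2.5785e-9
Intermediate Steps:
a(S) = -2 (a(S) = -3 + 1 = -2)
T(q) = 12 (T(q) = -2 - 1*(-14) = -2 + 14 = 12)
J = 23614
1/(-12202 + (J + (I(7, 56) - (-20)*T(-31)))*(14009 + 2245)) = 1/(-12202 + (23614 + (7 - (-20)*12))*(14009 + 2245)) = 1/(-12202 + (23614 + (7 - 1*(-240)))*16254) = 1/(-12202 + (23614 + (7 + 240))*16254) = 1/(-12202 + (23614 + 247)*16254) = 1/(-12202 + 23861*16254) = 1/(-12202 + 387836694) = 1/387824492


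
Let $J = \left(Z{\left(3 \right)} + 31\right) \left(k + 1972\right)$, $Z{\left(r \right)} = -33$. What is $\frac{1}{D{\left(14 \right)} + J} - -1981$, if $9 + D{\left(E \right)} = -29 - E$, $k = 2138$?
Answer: $\frac{16386831}{8272} \approx 1981.0$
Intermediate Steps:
$D{\left(E \right)} = -38 - E$ ($D{\left(E \right)} = -9 - \left(29 + E\right) = -38 - E$)
$J = -8220$ ($J = \left(-33 + 31\right) \left(2138 + 1972\right) = \left(-2\right) 4110 = -8220$)
$\frac{1}{D{\left(14 \right)} + J} - -1981 = \frac{1}{\left(-38 - 14\right) - 8220} - -1981 = \frac{1}{\left(-38 - 14\right) - 8220} + 1981 = \frac{1}{-52 - 8220} + 1981 = \frac{1}{-8272} + 1981 = - \frac{1}{8272} + 1981 = \frac{16386831}{8272}$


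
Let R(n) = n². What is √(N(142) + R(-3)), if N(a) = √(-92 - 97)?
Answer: √(9 + 3*I*√21) ≈ 3.5659 + 1.9277*I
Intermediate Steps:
N(a) = 3*I*√21 (N(a) = √(-189) = 3*I*√21)
√(N(142) + R(-3)) = √(3*I*√21 + (-3)²) = √(3*I*√21 + 9) = √(9 + 3*I*√21)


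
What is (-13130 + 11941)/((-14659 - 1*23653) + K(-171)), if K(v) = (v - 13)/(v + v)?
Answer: 203319/6551260 ≈ 0.031035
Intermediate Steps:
K(v) = (-13 + v)/(2*v) (K(v) = (-13 + v)/((2*v)) = (-13 + v)*(1/(2*v)) = (-13 + v)/(2*v))
(-13130 + 11941)/((-14659 - 1*23653) + K(-171)) = (-13130 + 11941)/((-14659 - 1*23653) + (½)*(-13 - 171)/(-171)) = -1189/((-14659 - 23653) + (½)*(-1/171)*(-184)) = -1189/(-38312 + 92/171) = -1189/(-6551260/171) = -1189*(-171/6551260) = 203319/6551260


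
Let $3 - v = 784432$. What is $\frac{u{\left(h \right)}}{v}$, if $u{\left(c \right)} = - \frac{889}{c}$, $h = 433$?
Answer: $\frac{889}{339657757} \approx 2.6173 \cdot 10^{-6}$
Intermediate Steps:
$v = -784429$ ($v = 3 - 784432 = -784429$)
$\frac{u{\left(h \right)}}{v} = \frac{\left(-889\right) \frac{1}{433}}{-784429} = \left(-889\right) \frac{1}{433} \left(- \frac{1}{784429}\right) = \left(- \frac{889}{433}\right) \left(- \frac{1}{784429}\right) = \frac{889}{339657757}$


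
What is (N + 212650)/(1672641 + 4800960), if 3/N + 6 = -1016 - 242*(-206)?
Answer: 10383699503/316105936830 ≈ 0.032849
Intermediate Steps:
N = 3/48830 (N = 3/(-6 + (-1016 - 242*(-206))) = 3/(-6 + (-1016 + 49852)) = 3/(-6 + 48836) = 3/48830 ≈ 6.1438e-5)
(N + 212650)/(1672641 + 4800960) = (3/48830 + 212650)/(1672641 + 4800960) = (10383699503/48830)/6473601 = (10383699503/48830)*(1/6473601) = 10383699503/316105936830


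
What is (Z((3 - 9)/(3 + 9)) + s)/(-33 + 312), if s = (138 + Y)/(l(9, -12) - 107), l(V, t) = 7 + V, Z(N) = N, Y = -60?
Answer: -19/3906 ≈ -0.0048643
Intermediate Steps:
s = -6/7 (s = (138 - 60)/((7 + 9) - 107) = 78/(16 - 107) = 78/(-91) = 78*(-1/91) = -6/7 ≈ -0.85714)
(Z((3 - 9)/(3 + 9)) + s)/(-33 + 312) = ((3 - 9)/(3 + 9) - 6/7)/(-33 + 312) = (-6/12 - 6/7)/279 = (-6*1/12 - 6/7)*(1/279) = (-½ - 6/7)*(1/279) = -19/14*1/279 = -19/3906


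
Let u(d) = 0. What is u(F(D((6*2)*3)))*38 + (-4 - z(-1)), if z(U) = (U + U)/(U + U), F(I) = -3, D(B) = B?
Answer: -5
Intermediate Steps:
z(U) = 1 (z(U) = (2*U)/((2*U)) = (2*U)*(1/(2*U)) = 1)
u(F(D((6*2)*3)))*38 + (-4 - z(-1)) = 0*38 + (-4 - 1*1) = 0 + (-4 - 1) = 0 - 5 = -5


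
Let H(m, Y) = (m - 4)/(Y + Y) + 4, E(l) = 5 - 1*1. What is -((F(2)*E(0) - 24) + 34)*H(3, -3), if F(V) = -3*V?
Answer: 175/3 ≈ 58.333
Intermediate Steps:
E(l) = 4 (E(l) = 5 - 1 = 4)
H(m, Y) = 4 + (-4 + m)/(2*Y) (H(m, Y) = (-4 + m)/((2*Y)) + 4 = (-4 + m)*(1/(2*Y)) + 4 = (-4 + m)/(2*Y) + 4 = 4 + (-4 + m)/(2*Y))
-((F(2)*E(0) - 24) + 34)*H(3, -3) = -((-3*2*4 - 24) + 34)*(½)*(-4 + 3 + 8*(-3))/(-3) = -((-6*4 - 24) + 34)*(½)*(-⅓)*(-4 + 3 - 24) = -((-24 - 24) + 34)*(½)*(-⅓)*(-25) = -(-48 + 34)*25/6 = -(-14)*25/6 = -1*(-175/3) = 175/3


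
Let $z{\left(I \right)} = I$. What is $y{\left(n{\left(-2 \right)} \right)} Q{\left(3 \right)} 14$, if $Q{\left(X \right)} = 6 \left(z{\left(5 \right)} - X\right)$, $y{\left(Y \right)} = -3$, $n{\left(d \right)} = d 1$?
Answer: $-504$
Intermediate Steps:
$n{\left(d \right)} = d$
$Q{\left(X \right)} = 30 - 6 X$ ($Q{\left(X \right)} = 6 \left(5 - X\right) = 30 - 6 X$)
$y{\left(n{\left(-2 \right)} \right)} Q{\left(3 \right)} 14 = - 3 \left(30 - 18\right) 14 = \left(-3\right) 12 \cdot 14 = \left(-36\right) 14 = -504$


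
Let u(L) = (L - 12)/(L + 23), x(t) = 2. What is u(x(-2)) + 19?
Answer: 93/5 ≈ 18.600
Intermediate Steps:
u(L) = (-12 + L)/(23 + L)
u(x(-2)) + 19 = (-12 + 2)/(23 + 2) + 19 = -10/25 + 19 = (1/25)*(-10) + 19 = -2/5 + 19 = 93/5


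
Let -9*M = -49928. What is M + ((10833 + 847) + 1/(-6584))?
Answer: 1020836023/59256 ≈ 17228.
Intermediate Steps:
M = 49928/9 (M = -⅑*(-49928) = 49928/9 ≈ 5547.6)
M + ((10833 + 847) + 1/(-6584)) = 49928/9 + ((10833 + 847) + 1/(-6584)) = 49928/9 + (11680 - 1/6584) = 49928/9 + 76901119/6584 = 1020836023/59256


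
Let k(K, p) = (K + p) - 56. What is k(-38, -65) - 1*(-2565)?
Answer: 2406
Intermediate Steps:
k(K, p) = -56 + K + p
k(-38, -65) - 1*(-2565) = (-56 - 38 - 65) - 1*(-2565) = -159 + 2565 = 2406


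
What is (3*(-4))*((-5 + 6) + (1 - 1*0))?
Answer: -24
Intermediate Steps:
(3*(-4))*((-5 + 6) + (1 - 1*0)) = -12*(1 + (1 + 0)) = -12*(1 + 1) = -12*2 = -24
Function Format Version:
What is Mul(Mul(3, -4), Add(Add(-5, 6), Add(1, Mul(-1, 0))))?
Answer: -24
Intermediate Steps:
Mul(Mul(3, -4), Add(Add(-5, 6), Add(1, Mul(-1, 0)))) = Mul(-12, Add(1, Add(1, 0))) = Mul(-12, Add(1, 1)) = Mul(-12, 2) = -24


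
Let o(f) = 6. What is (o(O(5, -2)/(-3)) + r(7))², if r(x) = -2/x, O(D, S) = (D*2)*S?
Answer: 1600/49 ≈ 32.653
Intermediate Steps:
O(D, S) = 2*D*S (O(D, S) = (2*D)*S = 2*D*S)
(o(O(5, -2)/(-3)) + r(7))² = (6 - 2/7)² = (40/7)² = 1600/49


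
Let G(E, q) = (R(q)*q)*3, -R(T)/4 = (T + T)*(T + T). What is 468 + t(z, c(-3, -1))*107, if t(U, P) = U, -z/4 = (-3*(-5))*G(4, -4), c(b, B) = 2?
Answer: -19721772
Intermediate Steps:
R(T) = -16*T² (R(T) = -4*(T + T)*(T + T) = -4*2*T*2*T = -16*T²)
G(E, q) = -48*q³ (G(E, q) = ((-16*q²)*q)*3 = -16*q³*3 = -48*q³)
z = -184320 (z = -4*(-3*(-5))*(-48*(-4)³) = -60*(-48*(-64)) = -60*3072 = -4*46080 = -184320)
468 + t(z, c(-3, -1))*107 = 468 - 184320*107 = 468 - 19722240 = -19721772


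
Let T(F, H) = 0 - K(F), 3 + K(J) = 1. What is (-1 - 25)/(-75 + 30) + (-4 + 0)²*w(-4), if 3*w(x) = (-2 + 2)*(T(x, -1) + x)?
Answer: 26/45 ≈ 0.57778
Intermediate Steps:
K(J) = -2 (K(J) = -3 + 1 = -2)
T(F, H) = 2 (T(F, H) = 0 - 1*(-2) = 0 + 2 = 2)
w(x) = 0 (w(x) = ((-2 + 2)*(2 + x))/3 = (0*(2 + x))/3 = (⅓)*0 = 0)
(-1 - 25)/(-75 + 30) + (-4 + 0)²*w(-4) = (-1 - 25)/(-75 + 30) + (-4 + 0)²*0 = -26/(-45) + (-4)²*0 = -26*(-1/45) + 16*0 = 26/45 + 0 = 26/45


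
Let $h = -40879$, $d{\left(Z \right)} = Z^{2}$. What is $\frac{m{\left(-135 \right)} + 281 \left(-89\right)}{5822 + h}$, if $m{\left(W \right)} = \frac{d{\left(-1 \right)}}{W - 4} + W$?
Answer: $\frac{3495017}{4872923} \approx 0.71723$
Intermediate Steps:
$m{\left(W \right)} = W + \frac{1}{-4 + W}$ ($m{\left(W \right)} = \frac{\left(-1\right)^{2}}{W - 4} + W = 1 \frac{1}{-4 + W} + W = \frac{1}{-4 + W} + W = W + \frac{1}{-4 + W}$)
$\frac{m{\left(-135 \right)} + 281 \left(-89\right)}{5822 + h} = \frac{\frac{1 + \left(-135\right)^{2} - -540}{-4 - 135} + 281 \left(-89\right)}{5822 - 40879} = \frac{\frac{1 + 18225 + 540}{-139} - 25009}{-35057} = \left(\left(- \frac{1}{139}\right) 18766 - 25009\right) \left(- \frac{1}{35057}\right) = \left(- \frac{18766}{139} - 25009\right) \left(- \frac{1}{35057}\right) = \left(- \frac{3495017}{139}\right) \left(- \frac{1}{35057}\right) = \frac{3495017}{4872923}$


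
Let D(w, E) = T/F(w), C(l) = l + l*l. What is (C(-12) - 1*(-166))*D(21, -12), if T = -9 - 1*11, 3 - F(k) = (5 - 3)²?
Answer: 5960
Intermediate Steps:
C(l) = l + l²
F(k) = -1 (F(k) = 3 - (5 - 3)² = 3 - 1*2² = 3 - 1*4 = 3 - 4 = -1)
T = -20 (T = -9 - 11 = -20)
D(w, E) = 20 (D(w, E) = -20/(-1) = -20*(-1) = 20)
(C(-12) - 1*(-166))*D(21, -12) = (-12*(1 - 12) - 1*(-166))*20 = (-12*(-11) + 166)*20 = (132 + 166)*20 = 298*20 = 5960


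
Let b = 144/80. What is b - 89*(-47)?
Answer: 20924/5 ≈ 4184.8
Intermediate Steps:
b = 9/5 (b = 144*(1/80) = 9/5 ≈ 1.8000)
b - 89*(-47) = 9/5 - 89*(-47) = 9/5 + 4183 = 20924/5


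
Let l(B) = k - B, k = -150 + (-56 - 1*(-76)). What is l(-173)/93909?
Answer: 43/93909 ≈ 0.00045789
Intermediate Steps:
k = -130 (k = -150 + (-56 + 76) = -150 + 20 = -130)
l(B) = -130 - B
l(-173)/93909 = (-130 - 1*(-173))/93909 = (-130 + 173)*(1/93909) = 43*(1/93909) = 43/93909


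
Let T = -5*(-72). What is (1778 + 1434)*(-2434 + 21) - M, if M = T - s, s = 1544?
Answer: -7749372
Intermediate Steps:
T = 360
M = -1184 (M = 360 - 1*1544 = 360 - 1544 = -1184)
(1778 + 1434)*(-2434 + 21) - M = (1778 + 1434)*(-2434 + 21) - 1*(-1184) = 3212*(-2413) + 1184 = -7750556 + 1184 = -7749372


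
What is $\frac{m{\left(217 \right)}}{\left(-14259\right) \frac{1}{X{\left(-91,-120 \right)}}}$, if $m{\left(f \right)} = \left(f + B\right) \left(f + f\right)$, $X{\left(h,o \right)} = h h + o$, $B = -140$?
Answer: $- \frac{5565802}{291} \approx -19126.0$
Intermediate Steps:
$X{\left(h,o \right)} = o + h^{2}$ ($X{\left(h,o \right)} = h^{2} + o = o + h^{2}$)
$m{\left(f \right)} = 2 f \left(-140 + f\right)$ ($m{\left(f \right)} = \left(f - 140\right) \left(f + f\right) = \left(-140 + f\right) 2 f = 2 f \left(-140 + f\right)$)
$\frac{m{\left(217 \right)}}{\left(-14259\right) \frac{1}{X{\left(-91,-120 \right)}}} = \frac{2 \cdot 217 \left(-140 + 217\right)}{\left(-14259\right) \frac{1}{-120 + \left(-91\right)^{2}}} = \frac{2 \cdot 217 \cdot 77}{\left(-14259\right) \frac{1}{-120 + 8281}} = \frac{33418}{\left(-14259\right) \frac{1}{8161}} = \frac{33418}{- \frac{14259}{8161}} = 33418 \left(- \frac{8161}{14259}\right) = - \frac{5565802}{291}$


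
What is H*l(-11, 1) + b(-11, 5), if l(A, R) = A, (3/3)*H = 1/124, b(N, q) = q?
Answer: 609/124 ≈ 4.9113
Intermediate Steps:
H = 1/124 ≈ 0.0080645
H*l(-11, 1) + b(-11, 5) = (1/124)*(-11) + 5 = -11/124 + 5 = 609/124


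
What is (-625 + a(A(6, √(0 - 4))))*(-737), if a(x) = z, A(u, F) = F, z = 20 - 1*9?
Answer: 452518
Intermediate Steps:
z = 11 (z = 20 - 9 = 11)
a(x) = 11
(-625 + a(A(6, √(0 - 4))))*(-737) = (-625 + 11)*(-737) = -614*(-737) = 452518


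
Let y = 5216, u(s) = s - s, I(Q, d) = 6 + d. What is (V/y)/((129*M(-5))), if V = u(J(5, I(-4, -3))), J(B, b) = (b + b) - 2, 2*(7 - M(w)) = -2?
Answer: 0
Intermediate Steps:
M(w) = 8 (M(w) = 7 - 1/2*(-2) = 7 + 1 = 8)
J(B, b) = -2 + 2*b (J(B, b) = 2*b - 2 = -2 + 2*b)
u(s) = 0
V = 0
(V/y)/((129*M(-5))) = (0/5216)/((129*8)) = (0*(1/5216))/1032 = 0*(1/1032) = 0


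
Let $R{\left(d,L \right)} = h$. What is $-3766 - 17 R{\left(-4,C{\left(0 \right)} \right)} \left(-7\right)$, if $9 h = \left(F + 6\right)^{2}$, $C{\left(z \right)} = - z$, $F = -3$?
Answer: $-3647$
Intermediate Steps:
$h = 1$ ($h = \frac{\left(-3 + 6\right)^{2}}{9} = \frac{3^{2}}{9} = \frac{1}{9} \cdot 9 = 1$)
$R{\left(d,L \right)} = 1$
$-3766 - 17 R{\left(-4,C{\left(0 \right)} \right)} \left(-7\right) = -3766 - 17 \cdot 1 \left(-7\right) = -3766 - 17 \left(-7\right) = -3766 - -119 = -3766 + 119 = -3647$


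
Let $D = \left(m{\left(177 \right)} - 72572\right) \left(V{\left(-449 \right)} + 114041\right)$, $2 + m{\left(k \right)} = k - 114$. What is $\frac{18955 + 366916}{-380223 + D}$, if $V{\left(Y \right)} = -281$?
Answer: $- \frac{385871}{8249231583} \approx -4.6777 \cdot 10^{-5}$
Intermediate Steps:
$m{\left(k \right)} = -116 + k$ ($m{\left(k \right)} = -2 + \left(k - 114\right) = -2 + \left(-114 + k\right) = -116 + k$)
$D = -8248851360$ ($D = \left(\left(-116 + 177\right) - 72572\right) \left(-281 + 114041\right) = \left(61 - 72572\right) 113760 = \left(-72511\right) 113760 = -8248851360$)
$\frac{18955 + 366916}{-380223 + D} = \frac{18955 + 366916}{-380223 - 8248851360} = \frac{385871}{-8249231583} = 385871 \left(- \frac{1}{8249231583}\right) = - \frac{385871}{8249231583}$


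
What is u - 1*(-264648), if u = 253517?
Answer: 518165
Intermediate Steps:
u - 1*(-264648) = 253517 - 1*(-264648) = 253517 + 264648 = 518165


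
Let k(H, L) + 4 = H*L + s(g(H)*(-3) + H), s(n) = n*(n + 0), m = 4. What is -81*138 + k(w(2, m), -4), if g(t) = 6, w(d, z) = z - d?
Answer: -10934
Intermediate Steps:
s(n) = n² (s(n) = n*n = n²)
k(H, L) = -4 + (-18 + H)² + H*L (k(H, L) = -4 + (H*L + (6*(-3) + H)²) = -4 + (H*L + (-18 + H)²) = -4 + ((-18 + H)² + H*L) = -4 + (-18 + H)² + H*L)
-81*138 + k(w(2, m), -4) = -81*138 + (-4 + (-18 + (4 - 1*2))² + (4 - 1*2)*(-4)) = -11178 + (-4 + (-18 + (4 - 2))² + (4 - 2)*(-4)) = -11178 + (-4 + (-18 + 2)² + 2*(-4)) = -11178 + (-4 + (-16)² - 8) = -11178 + (-4 + 256 - 8) = -11178 + 244 = -10934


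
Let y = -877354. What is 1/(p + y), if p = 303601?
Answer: -1/573753 ≈ -1.7429e-6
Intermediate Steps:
1/(p + y) = 1/(303601 - 877354) = 1/(-573753) = -1/573753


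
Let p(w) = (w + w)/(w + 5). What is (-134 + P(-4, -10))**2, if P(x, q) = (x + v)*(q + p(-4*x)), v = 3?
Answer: 6948496/441 ≈ 15756.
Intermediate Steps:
p(w) = 2*w/(5 + w) (p(w) = (2*w)/(5 + w) = 2*w/(5 + w))
P(x, q) = (3 + x)*(q - 8*x/(5 - 4*x)) (P(x, q) = (x + 3)*(q + 2*(-4*x)/(5 - 4*x)) = (3 + x)*(q - 8*x/(5 - 4*x)))
(-134 + P(-4, -10))**2 = (-134 + (8*(-4)**2 + 24*(-4) - 10*(-5 + 4*(-4))*(3 - 4))/(-5 + 4*(-4)))**2 = (-134 + (8*16 - 96 - 10*(-5 - 16)*(-1))/(-5 - 16))**2 = (-134 + (128 - 96 - 10*(-21)*(-1))/(-21))**2 = (-134 - (128 - 96 - 210)/21)**2 = (-134 - 1/21*(-178))**2 = (-134 + 178/21)**2 = (-2636/21)**2 = 6948496/441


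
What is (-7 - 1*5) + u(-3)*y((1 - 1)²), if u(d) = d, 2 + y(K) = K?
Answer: -6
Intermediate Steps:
y(K) = -2 + K
(-7 - 1*5) + u(-3)*y((1 - 1)²) = (-7 - 1*5) - 3*(-2 + (1 - 1)²) = (-7 - 5) - 3*(-2 + 0²) = -12 - 3*(-2 + 0) = -12 - 3*(-2) = -12 + 6 = -6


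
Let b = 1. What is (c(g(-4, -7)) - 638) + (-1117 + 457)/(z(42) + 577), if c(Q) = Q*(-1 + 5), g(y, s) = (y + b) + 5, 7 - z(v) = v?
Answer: -171060/271 ≈ -631.22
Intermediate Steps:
z(v) = 7 - v
g(y, s) = 6 + y (g(y, s) = (y + 1) + 5 = (1 + y) + 5 = 6 + y)
c(Q) = 4*Q (c(Q) = Q*4 = 4*Q)
(c(g(-4, -7)) - 638) + (-1117 + 457)/(z(42) + 577) = (4*(6 - 4) - 638) + (-1117 + 457)/((7 - 1*42) + 577) = (4*2 - 638) - 660/((7 - 42) + 577) = (8 - 638) - 660/(-35 + 577) = -630 - 660/542 = -630 - 660*1/542 = -630 - 330/271 = -171060/271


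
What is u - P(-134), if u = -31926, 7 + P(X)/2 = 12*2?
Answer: -31960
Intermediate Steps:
P(X) = 34 (P(X) = -14 + 2*(12*2) = -14 + 2*24 = -14 + 48 = 34)
u - P(-134) = -31926 - 1*34 = -31926 - 34 = -31960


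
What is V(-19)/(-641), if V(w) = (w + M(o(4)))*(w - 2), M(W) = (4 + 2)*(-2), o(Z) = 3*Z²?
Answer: -651/641 ≈ -1.0156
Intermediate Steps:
M(W) = -12 (M(W) = 6*(-2) = -12)
V(w) = (-12 + w)*(-2 + w) (V(w) = (w - 12)*(w - 2) = (-12 + w)*(-2 + w))
V(-19)/(-641) = (24 + (-19)² - 14*(-19))/(-641) = (24 + 361 + 266)*(-1/641) = 651*(-1/641) = -651/641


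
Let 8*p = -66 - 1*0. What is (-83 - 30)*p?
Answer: 3729/4 ≈ 932.25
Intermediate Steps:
p = -33/4 (p = (-66 - 1*0)/8 = (-66 + 0)/8 = (⅛)*(-66) = -33/4 ≈ -8.2500)
(-83 - 30)*p = (-83 - 30)*(-33/4) = -113*(-33/4) = 3729/4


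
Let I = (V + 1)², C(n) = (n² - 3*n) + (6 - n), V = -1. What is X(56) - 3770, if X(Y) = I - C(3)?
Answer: -3773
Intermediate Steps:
C(n) = 6 + n² - 4*n
I = 0 (I = (-1 + 1)² = 0² = 0)
X(Y) = -3 (X(Y) = 0 - (6 + 3² - 4*3) = 0 - (6 + 9 - 12) = 0 - 1*3 = 0 - 3 = -3)
X(56) - 3770 = -3 - 3770 = -3773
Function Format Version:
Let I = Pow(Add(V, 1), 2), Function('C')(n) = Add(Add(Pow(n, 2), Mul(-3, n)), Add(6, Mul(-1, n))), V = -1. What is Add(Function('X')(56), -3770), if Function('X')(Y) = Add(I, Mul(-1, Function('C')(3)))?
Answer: -3773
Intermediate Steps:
Function('C')(n) = Add(6, Pow(n, 2), Mul(-4, n))
I = 0 (I = Pow(Add(-1, 1), 2) = Pow(0, 2) = 0)
Function('X')(Y) = -3 (Function('X')(Y) = Add(0, Mul(-1, Add(6, Pow(3, 2), Mul(-4, 3)))) = Add(0, Mul(-1, Add(6, 9, -12))) = Add(0, Mul(-1, 3)) = Add(0, -3) = -3)
Add(Function('X')(56), -3770) = Add(-3, -3770) = -3773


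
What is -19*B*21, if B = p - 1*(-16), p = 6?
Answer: -8778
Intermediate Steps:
B = 22 (B = 6 - 1*(-16) = 6 + 16 = 22)
-19*B*21 = -19*22*21 = -418*21 = -8778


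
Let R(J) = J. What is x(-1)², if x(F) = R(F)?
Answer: 1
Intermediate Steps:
x(F) = F
x(-1)² = (-1)² = 1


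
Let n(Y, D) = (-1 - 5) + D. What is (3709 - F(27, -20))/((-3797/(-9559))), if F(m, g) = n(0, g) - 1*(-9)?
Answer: 35616834/3797 ≈ 9380.3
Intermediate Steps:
n(Y, D) = -6 + D
F(m, g) = 3 + g (F(m, g) = (-6 + g) - 1*(-9) = (-6 + g) + 9 = 3 + g)
(3709 - F(27, -20))/((-3797/(-9559))) = (3709 - (3 - 20))/((-3797/(-9559))) = (3709 - 1*(-17))/((-3797*(-1/9559))) = (3709 + 17)/(3797/9559) = 3726*(9559/3797) = 35616834/3797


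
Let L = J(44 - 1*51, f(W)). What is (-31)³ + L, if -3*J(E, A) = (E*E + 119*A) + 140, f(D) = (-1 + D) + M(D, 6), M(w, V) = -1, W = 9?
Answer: -90395/3 ≈ -30132.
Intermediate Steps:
f(D) = -2 + D (f(D) = (-1 + D) - 1 = -2 + D)
J(E, A) = -140/3 - 119*A/3 - E²/3 (J(E, A) = -((E*E + 119*A) + 140)/3 = -((E² + 119*A) + 140)/3 = -(140 + E² + 119*A)/3 = -140/3 - 119*A/3 - E²/3)
L = -1022/3 (L = -140/3 - 119*(-2 + 9)/3 - (44 - 1*51)²/3 = -140/3 - 119/3*7 - (44 - 51)²/3 = -140/3 - 833/3 - ⅓*(-7)² = -140/3 - 833/3 - ⅓*49 = -140/3 - 833/3 - 49/3 = -1022/3 ≈ -340.67)
(-31)³ + L = (-31)³ - 1022/3 = -29791 - 1022/3 = -90395/3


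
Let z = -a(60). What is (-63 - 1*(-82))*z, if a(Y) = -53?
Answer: 1007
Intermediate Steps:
z = 53 (z = -1*(-53) = 53)
(-63 - 1*(-82))*z = (-63 - 1*(-82))*53 = (-63 + 82)*53 = 19*53 = 1007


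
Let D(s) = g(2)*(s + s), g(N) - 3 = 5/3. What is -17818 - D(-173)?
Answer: -48610/3 ≈ -16203.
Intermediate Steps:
g(N) = 14/3 (g(N) = 3 + 5/3 = 14/3)
D(s) = 28*s/3 (D(s) = 14*(s + s)/3 = 14*(2*s)/3 = 28*s/3)
-17818 - D(-173) = -17818 - 28*(-173)/3 = -17818 - 1*(-4844/3) = -17818 + 4844/3 = -48610/3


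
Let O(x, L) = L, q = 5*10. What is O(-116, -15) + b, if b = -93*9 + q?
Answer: -802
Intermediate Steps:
q = 50
b = -787 (b = -93*9 + 50 = -837 + 50 = -787)
O(-116, -15) + b = -15 - 787 = -802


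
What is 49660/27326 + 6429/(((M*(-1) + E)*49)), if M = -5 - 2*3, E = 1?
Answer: 2626653/205996 ≈ 12.751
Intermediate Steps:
M = -11 (M = -5 - 6 = -11)
49660/27326 + 6429/(((M*(-1) + E)*49)) = 49660/27326 + 6429/(((-11*(-1) + 1)*49)) = 49660*(1/27326) + 6429/(((11 + 1)*49)) = 1910/1051 + 6429/((12*49)) = 1910/1051 + 6429/588 = 1910/1051 + 6429*(1/588) = 1910/1051 + 2143/196 = 2626653/205996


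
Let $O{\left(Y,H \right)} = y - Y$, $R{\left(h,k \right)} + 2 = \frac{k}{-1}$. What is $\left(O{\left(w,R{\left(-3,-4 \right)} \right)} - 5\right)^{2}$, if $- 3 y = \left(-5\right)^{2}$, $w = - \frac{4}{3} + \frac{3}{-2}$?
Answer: $\frac{441}{4} \approx 110.25$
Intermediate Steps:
$R{\left(h,k \right)} = -2 - k$ ($R{\left(h,k \right)} = -2 + \frac{k}{-1} = -2 + k \left(-1\right) = -2 - k$)
$w = - \frac{17}{6}$ ($w = \left(-4\right) \frac{1}{3} + 3 \left(- \frac{1}{2}\right) = - \frac{4}{3} - \frac{3}{2} = - \frac{17}{6} \approx -2.8333$)
$y = - \frac{25}{3}$ ($y = - \frac{\left(-5\right)^{2}}{3} = \left(- \frac{1}{3}\right) 25 = - \frac{25}{3} \approx -8.3333$)
$O{\left(Y,H \right)} = - \frac{25}{3} - Y$
$\left(O{\left(w,R{\left(-3,-4 \right)} \right)} - 5\right)^{2} = \left(\left(- \frac{25}{3} - - \frac{17}{6}\right) - 5\right)^{2} = \left(\left(- \frac{25}{3} + \frac{17}{6}\right) - 5\right)^{2} = \left(- \frac{11}{2} - 5\right)^{2} = \left(- \frac{21}{2}\right)^{2} = \frac{441}{4}$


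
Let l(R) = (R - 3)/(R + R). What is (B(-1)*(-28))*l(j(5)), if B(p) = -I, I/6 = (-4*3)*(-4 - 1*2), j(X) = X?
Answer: 12096/5 ≈ 2419.2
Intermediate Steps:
I = 432 (I = 6*((-4*3)*(-4 - 1*2)) = 6*(-12*(-4 - 2)) = 6*(-12*(-6)) = 6*72 = 432)
B(p) = -432 (B(p) = -1*432 = -432)
l(R) = (-3 + R)/(2*R) (l(R) = (-3 + R)/((2*R)) = (-3 + R)*(1/(2*R)) = (-3 + R)/(2*R))
(B(-1)*(-28))*l(j(5)) = (-432*(-28))*((½)*(-3 + 5)/5) = 12096*((½)*(⅕)*2) = 12096*(⅕) = 12096/5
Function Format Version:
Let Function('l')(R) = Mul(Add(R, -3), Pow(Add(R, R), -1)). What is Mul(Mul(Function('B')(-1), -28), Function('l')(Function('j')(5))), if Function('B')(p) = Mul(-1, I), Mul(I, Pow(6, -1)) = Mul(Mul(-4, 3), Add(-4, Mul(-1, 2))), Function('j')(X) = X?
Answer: Rational(12096, 5) ≈ 2419.2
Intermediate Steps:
I = 432 (I = Mul(6, Mul(Mul(-4, 3), Add(-4, Mul(-1, 2)))) = Mul(6, Mul(-12, Add(-4, -2))) = Mul(6, Mul(-12, -6)) = Mul(6, 72) = 432)
Function('B')(p) = -432 (Function('B')(p) = Mul(-1, 432) = -432)
Function('l')(R) = Mul(Rational(1, 2), Pow(R, -1), Add(-3, R)) (Function('l')(R) = Mul(Add(-3, R), Pow(Mul(2, R), -1)) = Mul(Add(-3, R), Mul(Rational(1, 2), Pow(R, -1))) = Mul(Rational(1, 2), Pow(R, -1), Add(-3, R)))
Mul(Mul(Function('B')(-1), -28), Function('l')(Function('j')(5))) = Mul(Mul(-432, -28), Mul(Rational(1, 2), Pow(5, -1), Add(-3, 5))) = Mul(12096, Mul(Rational(1, 2), Rational(1, 5), 2)) = Mul(12096, Rational(1, 5)) = Rational(12096, 5)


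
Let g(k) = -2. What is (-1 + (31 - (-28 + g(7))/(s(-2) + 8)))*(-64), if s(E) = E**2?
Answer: -2080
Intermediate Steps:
(-1 + (31 - (-28 + g(7))/(s(-2) + 8)))*(-64) = (-1 + (31 - (-28 - 2)/((-2)**2 + 8)))*(-64) = (-1 + (31 - (-30)/(4 + 8)))*(-64) = (-1 + (31 - (-30)/12))*(-64) = (-1 + (31 - 1*(-5/2)))*(-64) = (-1 + (31 + 5/2))*(-64) = (-1 + 67/2)*(-64) = (65/2)*(-64) = -2080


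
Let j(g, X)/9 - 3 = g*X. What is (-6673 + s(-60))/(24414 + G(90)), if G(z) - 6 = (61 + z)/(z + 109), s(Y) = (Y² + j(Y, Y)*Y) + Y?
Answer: -387801847/4859731 ≈ -79.799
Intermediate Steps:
j(g, X) = 27 + 9*X*g (j(g, X) = 27 + 9*(g*X) = 27 + 9*(X*g) = 27 + 9*X*g)
s(Y) = Y + Y² + Y*(27 + 9*Y²) (s(Y) = (Y² + (27 + 9*Y*Y)*Y) + Y = (Y² + (27 + 9*Y²)*Y) + Y = (Y² + Y*(27 + 9*Y²)) + Y = Y + Y² + Y*(27 + 9*Y²))
G(z) = 6 + (61 + z)/(109 + z) (G(z) = 6 + (61 + z)/(z + 109) = 6 + (61 + z)/(109 + z))
(-6673 + s(-60))/(24414 + G(90)) = (-6673 - 60*(28 - 60 + 9*(-60)²))/(24414 + (715 + 7*90)/(109 + 90)) = (-6673 - 60*(28 - 60 + 9*3600))/(24414 + (715 + 630)/199) = (-6673 - 60*(28 - 60 + 32400))/(24414 + (1/199)*1345) = (-6673 - 60*32368)/(24414 + 1345/199) = (-6673 - 1942080)/(4859731/199) = -1948753*199/4859731 = -387801847/4859731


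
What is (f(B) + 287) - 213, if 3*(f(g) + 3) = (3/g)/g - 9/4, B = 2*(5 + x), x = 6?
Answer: 17001/242 ≈ 70.252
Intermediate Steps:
B = 22 (B = 2*(5 + 6) = 2*11 = 22)
f(g) = -15/4 + g⁻² (f(g) = -3 + ((3/g)/g - 9/4)/3 = -3 + (3/g² - 9*¼)/3 = -3 + (3/g² - 9/4)/3 = -3 + (-9/4 + 3/g²)/3 = -3 + (-¾ + g⁻²) = -15/4 + g⁻²)
(f(B) + 287) - 213 = ((-15/4 + 22⁻²) + 287) - 213 = ((-15/4 + 1/484) + 287) - 213 = (-907/242 + 287) - 213 = 68547/242 - 213 = 17001/242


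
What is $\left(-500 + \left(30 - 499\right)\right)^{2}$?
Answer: $938961$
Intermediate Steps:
$\left(-500 + \left(30 - 499\right)\right)^{2} = \left(-500 - 469\right)^{2} = \left(-969\right)^{2} = 938961$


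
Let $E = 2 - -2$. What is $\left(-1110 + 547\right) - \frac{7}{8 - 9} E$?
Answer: $-15764$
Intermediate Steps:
$E = 4$ ($E = 2 + 2 = 4$)
$\left(-1110 + 547\right) - \frac{7}{8 - 9} E = \left(-1110 + 547\right) - \frac{7}{8 - 9} \cdot 4 = - 563 - \frac{7}{-1} \cdot 4 = - 563 \left(-7\right) \left(-1\right) 4 = - 563 \cdot 7 \cdot 4 = \left(-563\right) 28 = -15764$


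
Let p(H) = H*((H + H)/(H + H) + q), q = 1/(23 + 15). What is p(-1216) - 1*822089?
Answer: -823337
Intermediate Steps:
q = 1/38 ≈ 0.026316
p(H) = 39*H/38 (p(H) = H*((H + H)/(H + H) + 1/38) = H*((2*H)/((2*H)) + 1/38) = H*((2*H)*(1/(2*H)) + 1/38) = H*(1 + 1/38) = H*(39/38) = 39*H/38)
p(-1216) - 1*822089 = (39/38)*(-1216) - 1*822089 = -1248 - 822089 = -823337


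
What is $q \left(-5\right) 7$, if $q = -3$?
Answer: $105$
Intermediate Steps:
$q \left(-5\right) 7 = \left(-3\right) \left(-5\right) 7 = 15 \cdot 7 = 105$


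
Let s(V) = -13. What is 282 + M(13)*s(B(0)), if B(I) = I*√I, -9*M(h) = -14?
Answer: 2356/9 ≈ 261.78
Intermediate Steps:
M(h) = 14/9 (M(h) = -⅑*(-14) = 14/9)
B(I) = I^(3/2)
282 + M(13)*s(B(0)) = 282 + (14/9)*(-13) = 282 - 182/9 = 2356/9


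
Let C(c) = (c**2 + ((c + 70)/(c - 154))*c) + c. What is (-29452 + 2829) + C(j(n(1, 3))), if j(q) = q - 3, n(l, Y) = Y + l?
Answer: -4073084/153 ≈ -26621.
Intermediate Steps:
j(q) = -3 + q
C(c) = c + c**2 + c*(70 + c)/(-154 + c) (C(c) = (c**2 + ((70 + c)/(-154 + c))*c) + c = (c**2 + c*(70 + c)/(-154 + c)) + c = c + c**2 + c*(70 + c)/(-154 + c))
(-29452 + 2829) + C(j(n(1, 3))) = (-29452 + 2829) + (-3 + (3 + 1))*(-84 + (-3 + (3 + 1))**2 - 152*(-3 + (3 + 1)))/(-154 + (-3 + (3 + 1))) = -26623 + (-3 + 4)*(-84 + (-3 + 4)**2 - 152*(-3 + 4))/(-154 + (-3 + 4)) = -26623 + 1*(-84 + 1**2 - 152*1)/(-154 + 1) = -26623 + 1*(-84 + 1 - 152)/(-153) = -26623 + 1*(-1/153)*(-235) = -26623 + 235/153 = -4073084/153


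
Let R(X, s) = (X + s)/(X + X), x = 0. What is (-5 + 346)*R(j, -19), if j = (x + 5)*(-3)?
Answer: 5797/15 ≈ 386.47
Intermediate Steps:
j = -15 (j = (0 + 5)*(-3) = 5*(-3) = -15)
R(X, s) = (X + s)/(2*X) (R(X, s) = (X + s)/((2*X)) = (X + s)*(1/(2*X)) = (X + s)/(2*X))
(-5 + 346)*R(j, -19) = (-5 + 346)*((½)*(-15 - 19)/(-15)) = 341*((½)*(-1/15)*(-34)) = 341*(17/15) = 5797/15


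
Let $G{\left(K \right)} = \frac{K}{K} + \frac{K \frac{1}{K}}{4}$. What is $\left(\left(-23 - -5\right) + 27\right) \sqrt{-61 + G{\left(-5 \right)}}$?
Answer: $\frac{9 i \sqrt{239}}{2} \approx 69.568 i$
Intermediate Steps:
$G{\left(K \right)} = \frac{5}{4}$ ($G{\left(K \right)} = 1 + 1 \cdot \frac{1}{4} = 1 + \frac{1}{4} = \frac{5}{4}$)
$\left(\left(-23 - -5\right) + 27\right) \sqrt{-61 + G{\left(-5 \right)}} = \left(\left(-23 - -5\right) + 27\right) \sqrt{-61 + \frac{5}{4}} = \left(\left(-23 + 5\right) + 27\right) \sqrt{- \frac{239}{4}} = \left(-18 + 27\right) \frac{i \sqrt{239}}{2} = 9 \frac{i \sqrt{239}}{2} = \frac{9 i \sqrt{239}}{2}$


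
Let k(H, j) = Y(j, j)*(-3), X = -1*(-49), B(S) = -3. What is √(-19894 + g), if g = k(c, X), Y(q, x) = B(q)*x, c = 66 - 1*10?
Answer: 7*I*√397 ≈ 139.47*I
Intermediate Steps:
c = 56 (c = 66 - 10 = 56)
Y(q, x) = -3*x
X = 49
k(H, j) = 9*j (k(H, j) = -3*j*(-3) = 9*j)
g = 441 (g = 9*49 = 441)
√(-19894 + g) = √(-19894 + 441) = √(-19453) = 7*I*√397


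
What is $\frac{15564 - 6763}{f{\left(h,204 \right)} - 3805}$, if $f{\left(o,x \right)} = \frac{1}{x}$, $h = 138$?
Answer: $- \frac{1795404}{776219} \approx -2.313$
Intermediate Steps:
$\frac{15564 - 6763}{f{\left(h,204 \right)} - 3805} = \frac{15564 - 6763}{\frac{1}{204} - 3805} = \frac{8801}{\frac{1}{204} - 3805} = \frac{8801}{- \frac{776219}{204}} = 8801 \left(- \frac{204}{776219}\right) = - \frac{1795404}{776219}$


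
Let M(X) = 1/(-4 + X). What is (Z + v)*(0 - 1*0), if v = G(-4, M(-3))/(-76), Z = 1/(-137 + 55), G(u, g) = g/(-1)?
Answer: 0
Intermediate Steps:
G(u, g) = -g (G(u, g) = g*(-1) = -g)
Z = -1/82 (Z = 1/(-82) = -1/82 ≈ -0.012195)
v = -1/532 (v = -1/(-4 - 3)/(-76) = -1/(-7)*(-1/76) = -1*(-1/7)*(-1/76) = (1/7)*(-1/76) = -1/532 ≈ -0.0018797)
(Z + v)*(0 - 1*0) = (-1/82 - 1/532)*(0 - 1*0) = -307*(0 + 0)/21812 = -307/21812*0 = 0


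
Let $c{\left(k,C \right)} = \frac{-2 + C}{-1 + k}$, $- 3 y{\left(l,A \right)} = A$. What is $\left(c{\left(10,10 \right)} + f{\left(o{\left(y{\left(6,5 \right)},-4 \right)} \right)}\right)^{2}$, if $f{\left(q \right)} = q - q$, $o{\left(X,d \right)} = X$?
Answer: $\frac{64}{81} \approx 0.79012$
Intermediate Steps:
$y{\left(l,A \right)} = - \frac{A}{3}$
$f{\left(q \right)} = 0$
$c{\left(k,C \right)} = \frac{-2 + C}{-1 + k}$
$\left(c{\left(10,10 \right)} + f{\left(o{\left(y{\left(6,5 \right)},-4 \right)} \right)}\right)^{2} = \left(\frac{-2 + 10}{-1 + 10} + 0\right)^{2} = \left(\frac{1}{9} \cdot 8 + 0\right)^{2} = \left(\frac{8}{9} + 0\right)^{2} = \left(\frac{8}{9}\right)^{2} = \frac{64}{81}$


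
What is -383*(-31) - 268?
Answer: 11605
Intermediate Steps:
-383*(-31) - 268 = 11873 - 268 = 11605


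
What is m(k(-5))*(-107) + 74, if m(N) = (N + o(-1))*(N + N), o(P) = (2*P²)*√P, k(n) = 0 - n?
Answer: -5276 - 2140*I ≈ -5276.0 - 2140.0*I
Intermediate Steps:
k(n) = -n
o(P) = 2*P^(5/2)
m(N) = 2*N*(N + 2*I) (m(N) = (N + 2*(-1)^(5/2))*(N + N) = (N + 2*I)*(2*N) = 2*N*(N + 2*I))
m(k(-5))*(-107) + 74 = (2*(-1*(-5))*(-1*(-5) + 2*I))*(-107) + 74 = (2*5*(5 + 2*I))*(-107) + 74 = (50 + 20*I)*(-107) + 74 = (-5350 - 2140*I) + 74 = -5276 - 2140*I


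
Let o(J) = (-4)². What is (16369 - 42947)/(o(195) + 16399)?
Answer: -26578/16415 ≈ -1.6191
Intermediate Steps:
o(J) = 16
(16369 - 42947)/(o(195) + 16399) = (16369 - 42947)/(16 + 16399) = -26578/16415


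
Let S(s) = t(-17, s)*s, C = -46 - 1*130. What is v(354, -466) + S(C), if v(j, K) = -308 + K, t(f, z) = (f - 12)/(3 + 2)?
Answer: 1234/5 ≈ 246.80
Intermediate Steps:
t(f, z) = -12/5 + f/5 (t(f, z) = (-12 + f)/5 = (-12 + f)*(1/5) = -12/5 + f/5)
C = -176 (C = -46 - 130 = -176)
S(s) = -29*s/5 (S(s) = (-12/5 + (1/5)*(-17))*s = (-12/5 - 17/5)*s = -29*s/5)
v(354, -466) + S(C) = (-308 - 466) - 29/5*(-176) = -774 + 5104/5 = 1234/5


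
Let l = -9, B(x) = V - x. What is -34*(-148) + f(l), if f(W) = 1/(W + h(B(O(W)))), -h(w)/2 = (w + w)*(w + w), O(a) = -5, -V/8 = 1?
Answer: 407591/81 ≈ 5032.0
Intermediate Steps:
V = -8 (V = -8*1 = -8)
B(x) = -8 - x
h(w) = -8*w² (h(w) = -2*(w + w)*(w + w) = -2*2*w*2*w = -8*w²)
f(W) = 1/(-72 + W) (f(W) = 1/(W - 8*(-8 - 1*(-5))²) = 1/(W - 8*(-8 + 5)²) = 1/(W - 8*(-3)²) = 1/(W - 8*9) = 1/(W - 72) = 1/(-72 + W))
-34*(-148) + f(l) = -34*(-148) + 1/(-72 - 9) = 5032 + 1/(-81) = 5032 - 1/81 = 407591/81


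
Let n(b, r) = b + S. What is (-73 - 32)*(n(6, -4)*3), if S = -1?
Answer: -1575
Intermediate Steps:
n(b, r) = -1 + b (n(b, r) = b - 1 = -1 + b)
(-73 - 32)*(n(6, -4)*3) = (-73 - 32)*((-1 + 6)*3) = -525*3 = -105*15 = -1575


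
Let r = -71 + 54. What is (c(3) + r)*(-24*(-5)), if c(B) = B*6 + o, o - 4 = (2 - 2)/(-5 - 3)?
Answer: 600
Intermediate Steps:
o = 4 (o = 4 + (2 - 2)/(-5 - 3) = 4 + 0/(-8) = 4 + 0*(-1/8) = 4 + 0 = 4)
c(B) = 4 + 6*B (c(B) = B*6 + 4 = 6*B + 4 = 4 + 6*B)
r = -17
(c(3) + r)*(-24*(-5)) = ((4 + 6*3) - 17)*(-24*(-5)) = ((4 + 18) - 17)*120 = (22 - 17)*120 = 5*120 = 600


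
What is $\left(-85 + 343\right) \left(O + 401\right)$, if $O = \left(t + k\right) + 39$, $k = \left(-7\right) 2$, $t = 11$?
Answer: $112746$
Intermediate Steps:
$k = -14$
$O = 36$ ($O = \left(11 - 14\right) + 39 = -3 + 39 = 36$)
$\left(-85 + 343\right) \left(O + 401\right) = \left(-85 + 343\right) \left(36 + 401\right) = 258 \cdot 437 = 112746$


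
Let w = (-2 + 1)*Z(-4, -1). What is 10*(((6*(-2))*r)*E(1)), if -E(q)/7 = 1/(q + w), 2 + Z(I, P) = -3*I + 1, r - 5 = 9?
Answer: -1176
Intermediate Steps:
r = 14 (r = 5 + 9 = 14)
Z(I, P) = -1 - 3*I (Z(I, P) = -2 + (-3*I + 1) = -2 + (1 - 3*I) = -1 - 3*I)
w = -11 (w = (-2 + 1)*(-1 - 3*(-4)) = -(-1 + 12) = -1*11 = -11)
E(q) = -7/(-11 + q) (E(q) = -7/(q - 11) = -7/(-11 + q))
10*(((6*(-2))*r)*E(1)) = 10*(((6*(-2))*14)*(-7/(-11 + 1))) = 10*((-12*14)*(-7/(-10))) = 10*(-(-1176)*(-1)/10) = 10*(-168*7/10) = 10*(-588/5) = -1176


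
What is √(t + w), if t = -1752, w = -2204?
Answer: 2*I*√989 ≈ 62.897*I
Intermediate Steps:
√(t + w) = √(-1752 - 2204) = √(-3956) = 2*I*√989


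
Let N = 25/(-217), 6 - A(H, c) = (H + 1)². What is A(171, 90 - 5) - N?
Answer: -6418401/217 ≈ -29578.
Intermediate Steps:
A(H, c) = 6 - (1 + H)² (A(H, c) = 6 - (H + 1)² = 6 - (1 + H)²)
N = -25/217 (N = -1/217*25 = -25/217 ≈ -0.11521)
A(171, 90 - 5) - N = (6 - (1 + 171)²) - 1*(-25/217) = (6 - 1*172²) + 25/217 = (6 - 1*29584) + 25/217 = (6 - 29584) + 25/217 = -29578 + 25/217 = -6418401/217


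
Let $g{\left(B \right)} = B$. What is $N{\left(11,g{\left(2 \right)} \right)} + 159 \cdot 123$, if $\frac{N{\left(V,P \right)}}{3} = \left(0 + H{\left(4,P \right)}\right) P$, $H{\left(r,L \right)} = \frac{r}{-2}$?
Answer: $19545$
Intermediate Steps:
$H{\left(r,L \right)} = - \frac{r}{2}$ ($H{\left(r,L \right)} = r \left(- \frac{1}{2}\right) = - \frac{r}{2}$)
$N{\left(V,P \right)} = - 6 P$ ($N{\left(V,P \right)} = 3 \left(0 - 2\right) P = 3 \left(- 2 P\right) = - 6 P$)
$N{\left(11,g{\left(2 \right)} \right)} + 159 \cdot 123 = \left(-6\right) 2 + 159 \cdot 123 = -12 + 19557 = 19545$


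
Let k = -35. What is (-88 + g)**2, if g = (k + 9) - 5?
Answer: 14161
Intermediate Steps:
g = -31 (g = (-35 + 9) - 5 = -26 - 5 = -31)
(-88 + g)**2 = (-88 - 31)**2 = (-119)**2 = 14161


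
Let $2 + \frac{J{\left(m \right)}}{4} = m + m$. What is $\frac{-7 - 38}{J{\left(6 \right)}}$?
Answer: $- \frac{9}{8} \approx -1.125$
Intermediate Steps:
$J{\left(m \right)} = -8 + 8 m$ ($J{\left(m \right)} = -8 + 4 \left(m + m\right) = -8 + 4 \cdot 2 m = -8 + 8 m$)
$\frac{-7 - 38}{J{\left(6 \right)}} = \frac{-7 - 38}{-8 + 8 \cdot 6} = - \frac{45}{-8 + 48} = - \frac{45}{40} = \left(-45\right) \frac{1}{40} = - \frac{9}{8}$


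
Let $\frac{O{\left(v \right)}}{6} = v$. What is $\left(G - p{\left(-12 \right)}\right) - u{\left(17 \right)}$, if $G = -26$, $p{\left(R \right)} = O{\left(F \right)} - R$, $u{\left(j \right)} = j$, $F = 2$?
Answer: $-67$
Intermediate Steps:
$O{\left(v \right)} = 6 v$
$p{\left(R \right)} = 12 - R$ ($p{\left(R \right)} = 6 \cdot 2 - R = 12 - R$)
$\left(G - p{\left(-12 \right)}\right) - u{\left(17 \right)} = \left(-26 - \left(12 - -12\right)\right) - 17 = \left(-26 - \left(12 + 12\right)\right) - 17 = \left(-26 - 24\right) - 17 = -50 - 17 = -67$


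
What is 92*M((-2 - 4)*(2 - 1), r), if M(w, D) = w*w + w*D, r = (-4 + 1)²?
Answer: -1656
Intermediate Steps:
r = 9 (r = (-3)² = 9)
M(w, D) = w² + D*w
92*M((-2 - 4)*(2 - 1), r) = 92*(((-2 - 4)*(2 - 1))*(9 + (-2 - 4)*(2 - 1))) = 92*((-6*1)*(9 - 6*1)) = 92*(-6*(9 - 6)) = 92*(-6*3) = 92*(-18) = -1656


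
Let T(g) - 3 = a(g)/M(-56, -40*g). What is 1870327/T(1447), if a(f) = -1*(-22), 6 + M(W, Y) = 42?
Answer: 33665886/65 ≈ 5.1794e+5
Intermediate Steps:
M(W, Y) = 36 (M(W, Y) = -6 + 42 = 36)
a(f) = 22
T(g) = 65/18 (T(g) = 3 + 22/36 = 3 + 22*(1/36) = 3 + 11/18 = 65/18)
1870327/T(1447) = 1870327/(65/18) = 1870327*(18/65) = 33665886/65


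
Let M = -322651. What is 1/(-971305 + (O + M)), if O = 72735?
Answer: -1/1221221 ≈ -8.1885e-7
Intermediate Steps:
1/(-971305 + (O + M)) = 1/(-971305 + (72735 - 322651)) = 1/(-971305 - 249916) = 1/(-1221221) = -1/1221221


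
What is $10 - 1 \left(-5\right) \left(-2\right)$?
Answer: $0$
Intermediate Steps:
$10 - 1 \left(-5\right) \left(-2\right) = 10 - \left(-5\right) \left(-2\right) = 10 - 10 = 0$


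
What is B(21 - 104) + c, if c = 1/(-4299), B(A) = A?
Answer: -356818/4299 ≈ -83.000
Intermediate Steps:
c = -1/4299 ≈ -0.00023261
B(21 - 104) + c = (21 - 104) - 1/4299 = -83 - 1/4299 = -356818/4299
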